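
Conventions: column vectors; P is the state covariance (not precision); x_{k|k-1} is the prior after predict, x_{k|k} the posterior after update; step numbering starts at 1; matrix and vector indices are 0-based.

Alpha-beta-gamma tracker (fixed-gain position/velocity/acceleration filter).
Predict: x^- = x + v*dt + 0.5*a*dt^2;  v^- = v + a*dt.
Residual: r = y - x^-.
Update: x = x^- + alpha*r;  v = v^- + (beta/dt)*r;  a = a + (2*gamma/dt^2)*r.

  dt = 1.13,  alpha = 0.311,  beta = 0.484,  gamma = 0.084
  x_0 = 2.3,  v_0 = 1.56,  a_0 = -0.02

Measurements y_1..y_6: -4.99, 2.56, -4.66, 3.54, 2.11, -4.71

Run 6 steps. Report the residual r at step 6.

resid = -8.2844

step 1: x_pred=4.0500  r=-9.0400  x^+=1.2386  v^+=-2.3346  a^+=-1.2094
step 2: x_pred=-2.1717  r=4.7317  x^+=-0.7001  v^+=-1.6746  a^+=-0.5868
step 3: x_pred=-2.9670  r=-1.6930  x^+=-3.4935  v^+=-3.0628  a^+=-0.8096
step 4: x_pred=-7.4714  r=11.0114  x^+=-4.0469  v^+=0.7387  a^+=0.6392
step 5: x_pred=-2.8040  r=4.9140  x^+=-1.2758  v^+=3.5658  a^+=1.2857
step 6: x_pred=3.5744  r=-8.2844  x^+=0.9980  v^+=1.4702  a^+=0.1957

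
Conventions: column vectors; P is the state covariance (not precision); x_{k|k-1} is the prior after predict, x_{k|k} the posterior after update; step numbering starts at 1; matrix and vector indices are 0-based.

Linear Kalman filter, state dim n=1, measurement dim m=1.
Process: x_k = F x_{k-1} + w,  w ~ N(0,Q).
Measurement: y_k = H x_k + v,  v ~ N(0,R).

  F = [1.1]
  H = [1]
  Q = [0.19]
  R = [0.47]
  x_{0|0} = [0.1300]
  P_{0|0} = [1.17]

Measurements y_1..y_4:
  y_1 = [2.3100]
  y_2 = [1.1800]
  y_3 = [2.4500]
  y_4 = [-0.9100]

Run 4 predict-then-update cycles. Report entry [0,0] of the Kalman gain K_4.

K[0,0] = 0.5092

step 1: x^-=[0.1430]  P^-=[1.6057]  S=[2.0757]  K=[0.7736]  nu=[2.1670]  x^+=[1.8193]  P^+=[0.3636]
step 2: x^-=[2.0013]  P^-=[0.6299]  S=[1.0999]  K=[0.5727]  nu=[-0.8213]  x^+=[1.5309]  P^+=[0.2692]
step 3: x^-=[1.6840]  P^-=[0.5157]  S=[0.9857]  K=[0.5232]  nu=[0.7660]  x^+=[2.0848]  P^+=[0.2459]
step 4: x^-=[2.2932]  P^-=[0.4875]  S=[0.9575]  K=[0.5092]  nu=[-3.2032]  x^+=[0.6623]  P^+=[0.2393]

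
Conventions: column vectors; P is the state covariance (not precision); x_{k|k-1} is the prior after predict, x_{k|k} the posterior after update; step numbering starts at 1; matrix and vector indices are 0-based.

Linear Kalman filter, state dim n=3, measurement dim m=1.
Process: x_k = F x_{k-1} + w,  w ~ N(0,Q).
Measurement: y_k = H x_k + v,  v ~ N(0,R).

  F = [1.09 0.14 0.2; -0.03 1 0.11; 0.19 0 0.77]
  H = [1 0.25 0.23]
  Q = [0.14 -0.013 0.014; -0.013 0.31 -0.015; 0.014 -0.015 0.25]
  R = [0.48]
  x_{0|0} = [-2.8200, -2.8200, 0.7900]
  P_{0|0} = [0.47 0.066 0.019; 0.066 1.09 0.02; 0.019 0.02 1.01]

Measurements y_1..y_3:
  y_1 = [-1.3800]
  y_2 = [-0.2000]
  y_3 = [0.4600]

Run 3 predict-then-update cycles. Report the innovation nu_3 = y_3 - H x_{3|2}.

step 1: x^-=[-3.3106, -2.6485, 0.0725]  P^-=[0.7897 0.2246 0.2875; 0.2246 1.4130 0.0958; 0.2875 0.0958 0.8714]  S=[1.6597]  K=[0.5495; 0.3614; 0.3084]  nu=[2.5760]  x^+=[-1.8951, -1.7174, 0.8669]  P^+=[0.2886 -0.1050 0.0062; -0.1050 1.1962 -0.0892; 0.0062 -0.0892 0.7135]
step 2: x^-=[-2.1327, -1.5652, 0.3075]  P^-=[0.5005 0.0282 0.1767; 0.0282 1.5017 -0.0449; 0.1767 -0.0449 0.6853]  S=[1.2008]  K=[0.4565; 0.3275; 0.2691]  nu=[2.2533]  x^+=[-1.1040, -0.8273, 0.9137]  P^+=[0.2503 -0.1514 0.0292; -0.1514 1.3729 -0.1507; 0.0292 -0.1507 0.5984]
step 3: x^-=[-1.1365, -0.6937, 0.4938]  P^-=[0.4463 -0.0093 0.1633; -0.0093 1.6661 -0.1106; 0.1633 -0.1106 0.6223]  S=[1.1211]  K=[0.4295; 0.3406; 0.2487]  nu=[1.6563]  x^+=[-0.4251, -0.1296, 0.9057]  P^+=[0.2395 -0.1733 0.0436; -0.1733 1.5361 -0.2055; 0.0436 -0.2055 0.5530]

innov = [1.6563]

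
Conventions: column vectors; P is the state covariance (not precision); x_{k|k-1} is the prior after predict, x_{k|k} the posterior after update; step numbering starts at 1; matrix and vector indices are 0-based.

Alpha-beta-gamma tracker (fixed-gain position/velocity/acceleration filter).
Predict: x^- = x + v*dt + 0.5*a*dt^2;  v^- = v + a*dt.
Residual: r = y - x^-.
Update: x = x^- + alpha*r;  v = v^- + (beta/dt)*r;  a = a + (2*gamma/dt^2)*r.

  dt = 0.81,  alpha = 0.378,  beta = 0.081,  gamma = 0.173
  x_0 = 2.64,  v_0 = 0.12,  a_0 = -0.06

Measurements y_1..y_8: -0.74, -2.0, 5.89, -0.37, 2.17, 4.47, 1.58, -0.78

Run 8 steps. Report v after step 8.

v_post = 10.7258

step 1: x_pred=2.7175  r=-3.4575  x^+=1.4106  v^+=-0.2744  a^+=-1.8834
step 2: x_pred=0.5705  r=-2.5705  x^+=-0.4011  v^+=-2.0569  a^+=-3.2389
step 3: x_pred=-3.1298  r=9.0198  x^+=0.2797  v^+=-3.7785  a^+=1.5177
step 4: x_pred=-2.2830  r=1.9130  x^+=-1.5599  v^+=-2.3578  a^+=2.5265
step 5: x_pred=-2.6409  r=4.8109  x^+=-0.8224  v^+=0.1698  a^+=5.0636
step 6: x_pred=0.9763  r=3.4937  x^+=2.2969  v^+=4.6207  a^+=6.9061
step 7: x_pred=8.3052  r=-6.7252  x^+=5.7630  v^+=9.5421  a^+=3.3595
step 8: x_pred=14.5942  r=-15.3742  x^+=8.7827  v^+=10.7258  a^+=-4.7482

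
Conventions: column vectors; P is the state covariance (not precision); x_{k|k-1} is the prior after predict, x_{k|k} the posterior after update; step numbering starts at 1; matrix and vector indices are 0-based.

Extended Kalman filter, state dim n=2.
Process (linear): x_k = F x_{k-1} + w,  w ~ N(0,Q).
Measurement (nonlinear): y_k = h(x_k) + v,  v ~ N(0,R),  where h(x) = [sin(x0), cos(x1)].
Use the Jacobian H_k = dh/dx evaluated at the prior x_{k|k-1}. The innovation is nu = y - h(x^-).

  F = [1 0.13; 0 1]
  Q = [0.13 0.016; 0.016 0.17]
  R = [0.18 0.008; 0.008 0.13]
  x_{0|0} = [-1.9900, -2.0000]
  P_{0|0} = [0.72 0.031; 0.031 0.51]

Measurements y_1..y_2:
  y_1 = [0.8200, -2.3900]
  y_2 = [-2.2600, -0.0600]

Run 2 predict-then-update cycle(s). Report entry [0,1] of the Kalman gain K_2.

step 1: x^-=[-2.2500, -2.0000]  P^-=[0.8667 0.1133; 0.1133 0.6800]  H_jac=[-0.6282 0.0000; 0.0000 0.9093]  S=[0.5220 -0.0567; -0.0567 0.6922]  K=[-1.0360 0.0639; -0.0396 0.8900]  nu=[1.5981, -1.9739]  x^+=[-4.0319, -3.8200]  P^+=[0.2961 0.0000; 0.0000 0.1269]
step 2: x^-=[-4.5285, -3.8200]  P^-=[0.4282 0.0325; 0.0325 0.2969]  H_jac=[-0.1829 0.0000; 0.0000 -0.6276]  S=[0.1943 0.0117; 0.0117 0.2469]  K=[-0.3992 -0.0637; 0.0150 -0.7553]  nu=[-3.2431, 0.7186]  x^+=[-3.2797, -4.4113]  P^+=[0.3956 0.0183; 0.0183 0.1563]

K[0,1] = -0.0637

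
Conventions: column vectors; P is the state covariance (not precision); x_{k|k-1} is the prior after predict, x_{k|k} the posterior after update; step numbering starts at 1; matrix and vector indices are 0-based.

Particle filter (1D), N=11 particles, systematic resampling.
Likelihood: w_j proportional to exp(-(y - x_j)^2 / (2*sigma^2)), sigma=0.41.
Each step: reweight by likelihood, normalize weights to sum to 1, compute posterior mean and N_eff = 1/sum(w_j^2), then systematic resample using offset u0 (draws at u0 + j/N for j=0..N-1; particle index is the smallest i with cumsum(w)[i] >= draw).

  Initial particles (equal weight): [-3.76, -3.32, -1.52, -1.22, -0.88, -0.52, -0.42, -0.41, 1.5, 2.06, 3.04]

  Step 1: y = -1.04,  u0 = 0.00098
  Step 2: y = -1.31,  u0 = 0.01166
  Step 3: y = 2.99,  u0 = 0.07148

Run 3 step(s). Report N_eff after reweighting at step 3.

N_eff = 3.0028

step 1: w=[0.0000, 0.0000, 0.1477, 0.2662, 0.2716, 0.1311, 0.0934, 0.0900, 0.0000, 0.0000, 0.0000]  mean=-0.9325  Neff=4.9890  idx=[2, 2, 3, 3, 3, 4, 4, 4, 5, 6, 7]
step 2: w=[0.1298, 0.1298, 0.1445, 0.1445, 0.1445, 0.0854, 0.0854, 0.0854, 0.0231, 0.0140, 0.0133]  mean=-1.1726  Neff=8.3906  idx=[0, 0, 1, 2, 2, 3, 4, 4, 5, 6, 7]
step 3: w=[0.0000, 0.0000, 0.0000, 0.0001, 0.0001, 0.0001, 0.0001, 0.0001, 0.3332, 0.3332, 0.3332]  mean=-0.8802  Neff=3.0028  idx=[8, 8, 8, 9, 9, 9, 9, 10, 10, 10, 10]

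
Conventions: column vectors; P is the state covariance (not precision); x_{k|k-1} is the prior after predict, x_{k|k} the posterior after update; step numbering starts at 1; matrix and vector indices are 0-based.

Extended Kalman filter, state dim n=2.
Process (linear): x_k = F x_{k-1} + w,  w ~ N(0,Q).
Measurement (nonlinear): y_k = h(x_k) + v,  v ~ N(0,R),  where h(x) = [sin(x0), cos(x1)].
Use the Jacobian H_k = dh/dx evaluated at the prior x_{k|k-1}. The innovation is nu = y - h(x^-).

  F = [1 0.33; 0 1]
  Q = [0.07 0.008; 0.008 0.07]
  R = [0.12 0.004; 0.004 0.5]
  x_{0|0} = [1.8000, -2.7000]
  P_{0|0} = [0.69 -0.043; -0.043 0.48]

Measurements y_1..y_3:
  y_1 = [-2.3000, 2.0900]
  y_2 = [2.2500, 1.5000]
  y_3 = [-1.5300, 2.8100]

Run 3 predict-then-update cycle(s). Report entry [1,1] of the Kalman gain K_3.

step 1: x^-=[0.9090, -2.7000]  P^-=[0.7839 0.1234; 0.1234 0.5500]  H_jac=[0.6145 0.0000; 0.0000 0.4274]  S=[0.4160 0.0364; 0.0364 0.6005]  K=[1.1563 0.0177; 0.1488 0.3824]  nu=[-3.0889, 2.9941]  x^+=[-2.6098, -2.0146]  P^+=[0.2259 0.0315; 0.0315 0.4488]
step 2: x^-=[-3.2746, -2.0146]  P^-=[0.3656 0.1877; 0.1877 0.5188]  H_jac=[-0.9912 0.0000; 0.0000 0.9031]  S=[0.4792 -0.1640; -0.1640 0.9232]  K=[-0.7383 0.0524; -0.2283 0.4670]  nu=[2.1174, 1.9294]  x^+=[-4.7367, -1.5971]  P^+=[0.0892 0.0258; 0.0258 0.2575]
step 3: x^-=[-5.2637, -1.5971]  P^-=[0.2042 0.1187; 0.1187 0.3275]  H_jac=[0.5238 0.0000; 0.0000 0.9997]  S=[0.1760 0.0662; 0.0662 0.8273]  K=[0.5709 0.0978; 0.2109 0.3789]  nu=[-2.3818, 2.8363]  x^+=[-6.3462, -1.0248]  P^+=[0.1315 0.0512; 0.0512 0.1904]

K[1,1] = 0.3789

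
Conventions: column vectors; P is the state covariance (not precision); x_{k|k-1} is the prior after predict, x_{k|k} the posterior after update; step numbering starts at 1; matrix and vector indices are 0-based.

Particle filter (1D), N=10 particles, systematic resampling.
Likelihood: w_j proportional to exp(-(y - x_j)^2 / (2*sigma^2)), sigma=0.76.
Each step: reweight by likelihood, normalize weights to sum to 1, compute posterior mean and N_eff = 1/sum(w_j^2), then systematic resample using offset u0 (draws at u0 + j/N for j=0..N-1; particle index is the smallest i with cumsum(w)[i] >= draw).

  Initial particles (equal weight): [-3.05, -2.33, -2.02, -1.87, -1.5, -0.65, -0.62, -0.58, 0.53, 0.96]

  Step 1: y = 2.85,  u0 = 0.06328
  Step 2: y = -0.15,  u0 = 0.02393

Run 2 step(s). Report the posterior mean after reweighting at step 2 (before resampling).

step 1: w=[0.0000, 0.0000, 0.0000, 0.0000, 0.0000, 0.0005, 0.0005, 0.0007, 0.1723, 0.8260]  mean=0.8833  Neff=1.4046  idx=[8, 8, 9, 9, 9, 9, 9, 9, 9, 9]
step 2: w=[0.1637, 0.1637, 0.0841, 0.0841, 0.0841, 0.0841, 0.0841, 0.0841, 0.0841, 0.0841]  mean=0.8192  Neff=9.0791  idx=[0, 0, 1, 1, 3, 4, 5, 6, 7, 9]

post_mean = 0.8192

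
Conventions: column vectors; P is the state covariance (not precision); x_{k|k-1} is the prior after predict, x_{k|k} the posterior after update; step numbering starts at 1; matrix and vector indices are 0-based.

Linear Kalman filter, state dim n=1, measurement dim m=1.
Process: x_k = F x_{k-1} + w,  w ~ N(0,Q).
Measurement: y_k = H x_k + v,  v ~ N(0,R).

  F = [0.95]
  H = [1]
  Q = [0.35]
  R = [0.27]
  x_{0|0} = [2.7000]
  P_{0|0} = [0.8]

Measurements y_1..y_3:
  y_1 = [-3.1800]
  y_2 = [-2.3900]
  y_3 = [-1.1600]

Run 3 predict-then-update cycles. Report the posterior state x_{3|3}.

x_post = [-1.4923]

step 1: x^-=[2.5650]  P^-=[1.0720]  S=[1.3420]  K=[0.7988]  nu=[-5.7450]  x^+=[-2.0242]  P^+=[0.2157]
step 2: x^-=[-1.9229]  P^-=[0.5446]  S=[0.8146]  K=[0.6686]  nu=[-0.4671]  x^+=[-2.2352]  P^+=[0.1805]
step 3: x^-=[-2.1234]  P^-=[0.5129]  S=[0.7829]  K=[0.6551]  nu=[0.9634]  x^+=[-1.4923]  P^+=[0.1769]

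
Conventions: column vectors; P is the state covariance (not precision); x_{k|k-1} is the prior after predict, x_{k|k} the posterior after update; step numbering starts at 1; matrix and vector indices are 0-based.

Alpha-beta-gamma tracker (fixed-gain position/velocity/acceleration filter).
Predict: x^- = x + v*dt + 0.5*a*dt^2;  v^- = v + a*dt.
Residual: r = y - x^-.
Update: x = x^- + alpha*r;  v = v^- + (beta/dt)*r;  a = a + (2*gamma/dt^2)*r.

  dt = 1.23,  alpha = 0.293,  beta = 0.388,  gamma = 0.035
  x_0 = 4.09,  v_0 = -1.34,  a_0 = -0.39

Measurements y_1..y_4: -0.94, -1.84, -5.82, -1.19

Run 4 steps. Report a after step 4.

step 1: x_pred=2.1468  r=-3.0868  x^+=1.2424  v^+=-2.7934  a^+=-0.5328
step 2: x_pred=-2.5966  r=0.7566  x^+=-2.3749  v^+=-3.2101  a^+=-0.4978
step 3: x_pred=-6.6999  r=0.8799  x^+=-6.4421  v^+=-3.5449  a^+=-0.4571
step 4: x_pred=-11.1481  r=9.9581  x^+=-8.2304  v^+=-0.9659  a^+=0.0036

a_post = 0.0036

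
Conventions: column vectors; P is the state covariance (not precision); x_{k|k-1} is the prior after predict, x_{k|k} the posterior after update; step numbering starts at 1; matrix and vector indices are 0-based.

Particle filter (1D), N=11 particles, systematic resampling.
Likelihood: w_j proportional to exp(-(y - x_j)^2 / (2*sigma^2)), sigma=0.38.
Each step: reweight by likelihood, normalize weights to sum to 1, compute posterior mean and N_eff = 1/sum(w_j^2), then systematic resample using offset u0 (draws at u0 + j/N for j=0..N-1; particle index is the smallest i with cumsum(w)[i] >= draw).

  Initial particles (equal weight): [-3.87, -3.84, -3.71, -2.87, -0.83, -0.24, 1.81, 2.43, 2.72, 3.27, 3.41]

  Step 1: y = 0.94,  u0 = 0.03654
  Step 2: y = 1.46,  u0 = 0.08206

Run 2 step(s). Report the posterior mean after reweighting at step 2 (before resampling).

step 1: w=[0.0000, 0.0000, 0.0000, 0.0000, 0.0002, 0.0991, 0.8948, 0.0056, 0.0002, 0.0000, 0.0000]  mean=1.6099  Neff=1.2338  idx=[5, 6, 6, 6, 6, 6, 6, 6, 6, 6, 6]
step 2: w=[0.0000, 0.1000, 0.1000, 0.1000, 0.1000, 0.1000, 0.1000, 0.1000, 0.1000, 0.1000, 0.1000]  mean=1.8100  Neff=10.0001  idx=[1, 2, 3, 4, 5, 6, 7, 8, 9, 10, 10]

post_mean = 1.8100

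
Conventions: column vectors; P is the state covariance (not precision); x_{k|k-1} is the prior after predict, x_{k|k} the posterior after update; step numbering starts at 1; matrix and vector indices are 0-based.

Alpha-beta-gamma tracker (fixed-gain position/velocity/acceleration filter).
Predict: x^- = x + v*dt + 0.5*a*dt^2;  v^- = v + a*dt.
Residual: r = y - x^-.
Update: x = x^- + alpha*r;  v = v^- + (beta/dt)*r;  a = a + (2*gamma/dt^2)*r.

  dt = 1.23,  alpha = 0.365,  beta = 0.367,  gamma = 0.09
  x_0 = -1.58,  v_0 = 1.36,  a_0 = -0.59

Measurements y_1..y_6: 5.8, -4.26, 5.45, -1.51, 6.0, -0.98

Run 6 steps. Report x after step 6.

step 1: x_pred=-0.3535  r=6.1535  x^+=1.8925  v^+=2.4703  a^+=0.1421
step 2: x_pred=5.0386  r=-9.2986  x^+=1.6446  v^+=-0.1293  a^+=-0.9642
step 3: x_pred=0.7562  r=4.6938  x^+=2.4694  v^+=0.0853  a^+=-0.4057
step 4: x_pred=2.2674  r=-3.7774  x^+=0.8886  v^+=-1.5409  a^+=-0.8552
step 5: x_pred=-1.6535  r=7.6535  x^+=1.1400  v^+=-0.3091  a^+=0.0554
step 6: x_pred=0.8018  r=-1.7818  x^+=0.1514  v^+=-0.7726  a^+=-0.1566

x_post = 0.1514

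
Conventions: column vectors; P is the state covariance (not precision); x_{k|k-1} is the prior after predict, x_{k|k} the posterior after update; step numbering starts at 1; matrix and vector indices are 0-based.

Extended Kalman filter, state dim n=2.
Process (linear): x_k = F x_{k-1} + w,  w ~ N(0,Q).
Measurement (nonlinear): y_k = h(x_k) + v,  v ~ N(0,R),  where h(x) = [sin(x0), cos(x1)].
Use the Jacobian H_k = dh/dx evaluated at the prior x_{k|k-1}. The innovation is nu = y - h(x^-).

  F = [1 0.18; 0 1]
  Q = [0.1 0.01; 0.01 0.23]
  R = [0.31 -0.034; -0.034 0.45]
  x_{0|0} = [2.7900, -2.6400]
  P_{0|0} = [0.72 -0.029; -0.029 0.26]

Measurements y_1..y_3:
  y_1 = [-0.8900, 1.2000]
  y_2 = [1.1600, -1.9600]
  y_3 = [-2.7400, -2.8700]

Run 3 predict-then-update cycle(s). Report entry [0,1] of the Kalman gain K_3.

K[0,1] = 0.0272

step 1: x^-=[2.3148, -2.6400]  P^-=[0.8180 0.0278; 0.0278 0.4900]  H_jac=[-0.6772 0.0000; 0.0000 0.4808]  S=[0.6852 -0.0431; -0.0431 0.5633]  K=[-0.8109 -0.0382; -0.0012 0.4182]  nu=[-1.6258, 2.0768]  x^+=[3.5537, -1.7696]  P^+=[0.3693 0.0215; 0.0215 0.3915]
step 2: x^-=[3.2352, -1.7696]  P^-=[0.4897 0.1020; 0.1020 0.6215]  H_jac=[-0.9956 0.0000; 0.0000 0.9803]  S=[0.7954 -0.1336; -0.1336 1.0472]  K=[-0.6100 0.0177; -0.0307 0.5778]  nu=[1.2535, -1.7625]  x^+=[2.4394, -2.8265]  P^+=[0.1905 0.0293; 0.0293 0.2663]
step 3: x^-=[1.9307, -2.8265]  P^-=[0.3097 0.0872; 0.0872 0.4963]  H_jac=[-0.3521 0.0000; 0.0000 0.3100]  S=[0.3484 -0.0435; -0.0435 0.4977]  K=[-0.3096 0.0272; -0.0501 0.3047]  nu=[-3.6759, -1.9192]  x^+=[3.0165, -3.2272]  P^+=[0.2752 0.0735; 0.0735 0.4479]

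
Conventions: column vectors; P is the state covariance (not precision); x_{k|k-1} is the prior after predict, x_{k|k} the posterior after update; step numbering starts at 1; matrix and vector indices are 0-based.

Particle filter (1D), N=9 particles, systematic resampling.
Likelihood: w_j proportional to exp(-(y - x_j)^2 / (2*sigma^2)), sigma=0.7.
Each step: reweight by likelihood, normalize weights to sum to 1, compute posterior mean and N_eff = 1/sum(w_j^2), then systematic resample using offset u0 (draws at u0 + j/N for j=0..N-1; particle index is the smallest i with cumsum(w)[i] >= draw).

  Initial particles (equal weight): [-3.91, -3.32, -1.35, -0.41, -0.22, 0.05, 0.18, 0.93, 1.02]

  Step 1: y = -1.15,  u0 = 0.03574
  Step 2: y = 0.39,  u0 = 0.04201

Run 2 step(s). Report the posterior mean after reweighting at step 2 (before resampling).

step 1: w=[0.0002, 0.0035, 0.4052, 0.2414, 0.1746, 0.0971, 0.0694, 0.0051, 0.0035]  mean=-0.6710  Neff=3.7414  idx=[2, 2, 2, 2, 3, 3, 4, 4, 6]
step 2: w=[0.0128, 0.0128, 0.0128, 0.0128, 0.1467, 0.1467, 0.1929, 0.1929, 0.2695]  mean=-0.2260  Neff=5.2429  idx=[3, 4, 5, 6, 6, 7, 7, 8, 8]

post_mean = -0.2260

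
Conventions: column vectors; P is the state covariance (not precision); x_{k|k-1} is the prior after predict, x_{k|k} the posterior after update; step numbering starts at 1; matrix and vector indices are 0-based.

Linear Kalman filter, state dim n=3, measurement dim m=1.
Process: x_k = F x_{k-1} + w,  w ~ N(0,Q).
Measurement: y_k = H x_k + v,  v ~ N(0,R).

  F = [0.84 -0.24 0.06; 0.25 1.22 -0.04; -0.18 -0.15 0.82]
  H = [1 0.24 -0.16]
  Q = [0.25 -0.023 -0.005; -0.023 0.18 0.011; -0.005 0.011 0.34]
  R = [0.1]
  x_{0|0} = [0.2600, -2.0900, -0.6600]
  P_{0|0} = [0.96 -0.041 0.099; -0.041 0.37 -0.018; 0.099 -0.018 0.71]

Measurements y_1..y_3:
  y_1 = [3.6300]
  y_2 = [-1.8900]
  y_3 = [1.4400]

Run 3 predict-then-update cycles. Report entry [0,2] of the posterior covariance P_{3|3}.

P_post[0,2] = 0.2174

step 1: x^-=[0.6804, -2.4584, -0.2745]  P^-=[0.9783 0.0257 -0.0277; 0.0257 0.7666 -0.1098; -0.0277 -0.1098 0.8298]  S=[1.1733]  K=[0.8428; 0.1937; -0.1592]  nu=[3.4957]  x^+=[3.6266, -1.7814, -0.8310]  P^+=[0.1448 -0.1658 0.1298; -0.1658 0.7226 -0.0736; 0.1298 -0.0736 0.8001]
step 2: x^-=[3.4240, -1.2334, -1.0670]  P^-=[0.4788 -0.3746 0.1553; -0.3746 1.1693 -0.1579; 0.1553 -0.1579 0.8698]  S=[0.4510]  K=[0.8071; -0.1523; -0.0482]  nu=[-5.1888]  x^+=[-0.7639, -0.4431, -0.8170]  P^+=[0.1850 -0.3191 0.1729; -0.3191 1.1588 -0.1612; 0.1729 -0.1612 0.8687]
step 3: x^-=[-0.5843, -0.6989, -0.4660]  P^-=[0.6011 -0.6500 0.2283; -0.6500 1.7353 -0.2814; 0.2283 -0.2814 0.9276]  S=[0.4614]  K=[0.8856; -0.4086; 0.0268]  nu=[2.1175]  x^+=[1.2909, -1.5641, -0.4093]  P^+=[0.2393 -0.4831 0.2174; -0.4831 1.6583 -0.2763; 0.2174 -0.2763 0.9273]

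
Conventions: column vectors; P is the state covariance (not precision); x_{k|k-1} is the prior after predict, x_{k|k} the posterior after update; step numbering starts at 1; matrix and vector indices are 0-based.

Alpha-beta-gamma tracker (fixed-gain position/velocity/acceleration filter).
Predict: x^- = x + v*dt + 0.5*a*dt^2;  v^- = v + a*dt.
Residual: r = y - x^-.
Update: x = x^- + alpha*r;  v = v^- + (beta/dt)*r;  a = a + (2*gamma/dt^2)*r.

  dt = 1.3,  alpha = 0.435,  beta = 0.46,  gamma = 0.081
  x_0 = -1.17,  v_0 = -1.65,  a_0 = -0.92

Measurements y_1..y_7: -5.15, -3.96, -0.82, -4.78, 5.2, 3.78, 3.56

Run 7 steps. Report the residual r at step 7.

step 1: x_pred=-4.0924  r=-1.0576  x^+=-4.5525  v^+=-3.2202  a^+=-1.0214
step 2: x_pred=-9.6018  r=5.6418  x^+=-7.1476  v^+=-2.5517  a^+=-0.4806
step 3: x_pred=-10.8709  r=10.0509  x^+=-6.4988  v^+=0.3800  a^+=0.4829
step 4: x_pred=-5.5966  r=0.8166  x^+=-5.2414  v^+=1.2968  a^+=0.5612
step 5: x_pred=-3.0814  r=8.2814  x^+=0.5210  v^+=4.9566  a^+=1.3550
step 6: x_pred=8.1096  r=-4.3296  x^+=6.2262  v^+=5.1861  a^+=0.9400
step 7: x_pred=13.7625  r=-10.2025  x^+=9.3244  v^+=2.7980  a^+=-0.0380

resid = -10.2025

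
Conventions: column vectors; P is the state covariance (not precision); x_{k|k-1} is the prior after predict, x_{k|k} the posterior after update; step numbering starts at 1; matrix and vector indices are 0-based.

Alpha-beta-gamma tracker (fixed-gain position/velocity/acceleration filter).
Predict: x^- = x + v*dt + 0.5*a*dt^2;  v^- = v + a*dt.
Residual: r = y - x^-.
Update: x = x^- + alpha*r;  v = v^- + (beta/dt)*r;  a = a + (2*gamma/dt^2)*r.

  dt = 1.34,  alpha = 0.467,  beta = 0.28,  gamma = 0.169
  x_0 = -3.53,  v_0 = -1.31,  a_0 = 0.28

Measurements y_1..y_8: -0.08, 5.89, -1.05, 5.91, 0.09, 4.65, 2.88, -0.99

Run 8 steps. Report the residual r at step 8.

resid = 9.9448

step 1: x_pred=-5.0340  r=4.9540  x^+=-2.7205  v^+=0.1004  a^+=1.2125
step 2: x_pred=-1.4974  r=7.3874  x^+=1.9525  v^+=3.2688  a^+=2.6031
step 3: x_pred=8.6698  r=-9.7198  x^+=4.1306  v^+=4.7260  a^+=0.7735
step 4: x_pred=11.1579  r=-5.2479  x^+=8.7071  v^+=4.6659  a^+=-0.2144
step 5: x_pred=14.7669  r=-14.6769  x^+=7.9128  v^+=1.3118  a^+=-2.9771
step 6: x_pred=6.9978  r=-2.3478  x^+=5.9014  v^+=-3.1681  a^+=-3.4191
step 7: x_pred=-1.4136  r=4.2936  x^+=0.5915  v^+=-6.8525  a^+=-2.6108
step 8: x_pred=-10.9348  r=9.9448  x^+=-6.2906  v^+=-8.2730  a^+=-0.7389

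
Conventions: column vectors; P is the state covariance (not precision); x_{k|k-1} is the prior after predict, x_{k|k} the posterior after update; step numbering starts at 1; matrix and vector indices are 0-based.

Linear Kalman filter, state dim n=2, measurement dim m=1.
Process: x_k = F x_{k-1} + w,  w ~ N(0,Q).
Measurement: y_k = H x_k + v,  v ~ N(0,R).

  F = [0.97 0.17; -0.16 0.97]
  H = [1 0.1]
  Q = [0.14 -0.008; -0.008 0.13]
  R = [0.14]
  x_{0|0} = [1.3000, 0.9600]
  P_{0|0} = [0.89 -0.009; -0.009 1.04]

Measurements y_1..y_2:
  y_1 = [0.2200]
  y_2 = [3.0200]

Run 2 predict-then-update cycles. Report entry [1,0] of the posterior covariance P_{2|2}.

P_post[1,0] = -0.0514

step 1: x^-=[1.4242, 0.7232]  P^-=[1.0045 0.0171; 0.0171 1.1341]  S=[1.1593]  K=[0.8680; 0.1126]  nu=[-1.2765]  x^+=[0.3162, 0.5794]  P^+=[0.1311 -0.0962; -0.0962 1.1194]
step 2: x^-=[0.4052, 0.5115]  P^-=[0.2640 0.0684; 0.0684 1.2165]  S=[0.4299]  K=[0.6301; 0.4420]  nu=[2.5636]  x^+=[2.0206, 1.6447]  P^+=[0.0934 -0.0514; -0.0514 1.1325]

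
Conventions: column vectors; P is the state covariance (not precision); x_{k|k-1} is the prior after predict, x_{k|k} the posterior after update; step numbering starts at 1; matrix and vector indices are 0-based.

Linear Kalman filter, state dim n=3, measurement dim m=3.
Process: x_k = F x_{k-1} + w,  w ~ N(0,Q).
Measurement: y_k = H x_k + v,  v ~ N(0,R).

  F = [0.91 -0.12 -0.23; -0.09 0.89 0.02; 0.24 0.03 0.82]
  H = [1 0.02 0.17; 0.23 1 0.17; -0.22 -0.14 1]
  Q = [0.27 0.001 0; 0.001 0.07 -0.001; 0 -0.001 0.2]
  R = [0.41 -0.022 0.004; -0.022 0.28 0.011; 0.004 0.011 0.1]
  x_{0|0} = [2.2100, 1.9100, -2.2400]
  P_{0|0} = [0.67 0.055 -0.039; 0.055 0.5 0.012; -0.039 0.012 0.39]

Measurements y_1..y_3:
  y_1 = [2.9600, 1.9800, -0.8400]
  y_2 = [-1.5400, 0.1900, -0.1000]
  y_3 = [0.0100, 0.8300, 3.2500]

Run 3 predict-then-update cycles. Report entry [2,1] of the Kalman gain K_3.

step 1: x^-=[2.2971, 1.4562, -1.2491]  P^-=[0.8576 -0.0679 0.0427; -0.0679 0.4634 0.0273; 0.0427 0.0273 0.4873]  S=[1.2939 0.1440 -0.0523; 0.1440 0.7842 0.0376; -0.0523 0.0376 0.6073]  K=[0.6535 0.0624 -0.1723; -0.1121 0.6015 -0.0841; 0.1188 0.0935 0.7851]  nu=[0.8461, 0.2078, 1.1183]  x^+=[2.6703, 1.3923, -0.2511]  P^+=[0.2613 -0.0648 0.0345; -0.0648 0.1833 0.0092; 0.0345 0.0092 0.0889]
step 2: x^-=[2.3207, 0.9938, 0.4767]  P^-=[0.4939 -0.0941 0.0626; -0.0941 0.2279 -0.0096; 0.0626 -0.0096 0.2881]  S=[0.9298 0.0214 0.0176; 0.0214 0.5007 0.0295; 0.0176 0.0295 0.3858]  K=[0.5418 0.0437 -0.1132; -0.1061 0.4180 -0.0811; 0.1051 0.0614 0.7050]  nu=[-3.9616, -1.4186, 0.0730]  x^+=[0.1041, 0.8153, 0.0249]  P^+=[0.2165 -0.0560 0.0311; -0.0560 0.1310 0.0021; 0.0311 0.0021 0.0787]
step 3: x^-=[-0.0089, 0.7168, 0.0698]  P^-=[0.4547 -0.0763 0.0533; -0.0763 0.1845 -0.0133; 0.0533 -0.0133 0.2771]  S=[0.8878 0.0265 0.0130; 0.0265 0.4611 0.0258; 0.0130 0.0258 0.3783]  K=[0.5207 0.0577 -0.1170; -0.0941 0.3671 -0.0809; 0.1010 0.0550 0.6992]  nu=[-0.0073, 0.1034, 3.2786]  x^+=[-0.3902, 0.4901, 2.3671]  P^+=[0.2077 -0.0494 0.0298; -0.0494 0.1152 0.0008; 0.0298 0.0008 0.0776]

K[2,1] = 0.0550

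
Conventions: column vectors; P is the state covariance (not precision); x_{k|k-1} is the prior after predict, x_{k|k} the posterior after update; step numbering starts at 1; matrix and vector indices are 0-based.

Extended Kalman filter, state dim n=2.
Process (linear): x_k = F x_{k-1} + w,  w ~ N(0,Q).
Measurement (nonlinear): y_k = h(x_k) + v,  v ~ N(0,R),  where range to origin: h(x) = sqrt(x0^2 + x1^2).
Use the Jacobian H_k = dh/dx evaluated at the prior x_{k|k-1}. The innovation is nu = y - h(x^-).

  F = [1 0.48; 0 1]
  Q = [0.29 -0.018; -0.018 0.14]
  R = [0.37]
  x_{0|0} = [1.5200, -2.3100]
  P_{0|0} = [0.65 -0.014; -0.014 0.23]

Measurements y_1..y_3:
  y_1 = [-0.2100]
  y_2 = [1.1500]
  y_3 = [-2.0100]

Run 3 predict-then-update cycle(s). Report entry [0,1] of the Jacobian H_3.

step 1: x^-=[0.4112, -2.3100]  P^-=[0.9796 0.0784; 0.0784 0.3700]  H_jac=[0.1753 -0.9845]  S=[0.7317]  K=[0.1291; -0.4791]  nu=[-2.5563]  x^+=[0.0811, -1.0853]  P^+=[0.9674 0.1237; 0.1237 0.2021]
step 2: x^-=[-0.4399, -1.0853]  P^-=[1.4226 0.2027; 0.2027 0.3421]  H_jac=[-0.3756 -0.9268]  S=[1.0056]  K=[-0.7181; -0.3909]  nu=[-0.0210]  x^+=[-0.4247, -1.0771]  P^+=[0.9040 -0.0797; -0.0797 0.1884]
step 3: x^-=[-0.9417, -1.0771]  P^-=[1.1609 -0.0073; -0.0073 0.3284]  H_jac=[-0.6582 -0.7528]  S=[1.0519]  K=[-0.7213; -0.2305]  nu=[-3.4407]  x^+=[1.5399, -0.2841]  P^+=[0.6137 -0.1821; -0.1821 0.2725]

H_jac[0,1] = -0.7528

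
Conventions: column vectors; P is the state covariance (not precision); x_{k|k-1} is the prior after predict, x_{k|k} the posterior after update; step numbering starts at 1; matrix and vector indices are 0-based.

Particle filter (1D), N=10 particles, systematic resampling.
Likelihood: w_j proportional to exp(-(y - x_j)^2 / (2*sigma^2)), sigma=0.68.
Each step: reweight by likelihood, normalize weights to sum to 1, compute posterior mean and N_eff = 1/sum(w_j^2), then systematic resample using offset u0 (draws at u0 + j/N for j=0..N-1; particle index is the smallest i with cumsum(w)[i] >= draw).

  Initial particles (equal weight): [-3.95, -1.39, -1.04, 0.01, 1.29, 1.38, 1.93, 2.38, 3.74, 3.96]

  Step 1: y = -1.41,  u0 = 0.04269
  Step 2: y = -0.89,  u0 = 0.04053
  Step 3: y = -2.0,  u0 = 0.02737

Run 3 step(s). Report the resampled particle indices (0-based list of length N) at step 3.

step 1: w=[0.0005, 0.5057, 0.4363, 0.0572, 0.0002, 0.0001, 0.0000, 0.0000, 0.0000, 0.0000]  mean=-1.1576  Neff=2.2252  idx=[1, 1, 1, 1, 1, 2, 2, 2, 2, 3]
step 2: w=[0.0938, 0.0938, 0.0938, 0.0938, 0.0938, 0.1200, 0.1200, 0.1200, 0.1200, 0.0512]  mean=-1.1504  Neff=9.5999  idx=[0, 1, 2, 3, 4, 5, 6, 7, 8, 8]
step 3: w=[0.1289, 0.1289, 0.1289, 0.1289, 0.1289, 0.0711, 0.0711, 0.0711, 0.0711, 0.0711]  mean=-1.2655  Neff=9.2309  idx=[0, 0, 1, 2, 3, 4, 4, 6, 7, 8]

resampled_idx = [0, 0, 1, 2, 3, 4, 4, 6, 7, 8]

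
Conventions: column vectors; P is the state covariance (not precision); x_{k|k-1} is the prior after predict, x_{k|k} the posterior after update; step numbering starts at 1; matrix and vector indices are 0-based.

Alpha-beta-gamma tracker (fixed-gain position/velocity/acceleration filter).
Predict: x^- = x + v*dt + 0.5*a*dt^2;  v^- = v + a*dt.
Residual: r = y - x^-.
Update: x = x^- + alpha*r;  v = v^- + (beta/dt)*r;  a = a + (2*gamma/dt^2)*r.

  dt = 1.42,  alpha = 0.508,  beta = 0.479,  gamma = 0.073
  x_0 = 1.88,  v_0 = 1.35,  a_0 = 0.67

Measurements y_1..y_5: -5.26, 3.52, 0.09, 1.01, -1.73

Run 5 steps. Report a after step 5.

step 1: x_pred=4.4725  r=-9.7325  x^+=-0.4716  v^+=-0.9816  a^+=-0.0347
step 2: x_pred=-1.9005  r=5.4205  x^+=0.8531  v^+=0.7976  a^+=0.3578
step 3: x_pred=2.3464  r=-2.2564  x^+=1.2002  v^+=0.5445  a^+=0.1944
step 4: x_pred=2.1693  r=-1.1593  x^+=1.5804  v^+=0.4295  a^+=0.1105
step 5: x_pred=2.3016  r=-4.0316  x^+=0.2536  v^+=-0.7736  a^+=-0.1815

a_post = -0.1815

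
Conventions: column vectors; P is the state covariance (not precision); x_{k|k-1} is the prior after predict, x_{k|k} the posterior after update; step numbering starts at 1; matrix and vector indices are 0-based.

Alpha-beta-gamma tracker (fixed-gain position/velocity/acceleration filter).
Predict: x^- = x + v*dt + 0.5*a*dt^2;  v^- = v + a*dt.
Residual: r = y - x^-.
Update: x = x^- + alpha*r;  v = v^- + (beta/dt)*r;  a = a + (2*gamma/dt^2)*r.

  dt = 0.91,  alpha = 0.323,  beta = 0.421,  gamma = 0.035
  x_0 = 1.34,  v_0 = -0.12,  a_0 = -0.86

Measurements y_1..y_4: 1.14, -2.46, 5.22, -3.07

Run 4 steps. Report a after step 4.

step 1: x_pred=0.8747  r=0.2653  x^+=0.9604  v^+=-0.7799  a^+=-0.8376
step 2: x_pred=-0.0961  r=-2.3639  x^+=-0.8596  v^+=-2.6357  a^+=-1.0374
step 3: x_pred=-3.6876  r=8.9076  x^+=-0.8105  v^+=0.5413  a^+=-0.2844
step 4: x_pred=-0.4357  r=-2.6343  x^+=-1.2866  v^+=-0.9363  a^+=-0.5071

a_post = -0.5071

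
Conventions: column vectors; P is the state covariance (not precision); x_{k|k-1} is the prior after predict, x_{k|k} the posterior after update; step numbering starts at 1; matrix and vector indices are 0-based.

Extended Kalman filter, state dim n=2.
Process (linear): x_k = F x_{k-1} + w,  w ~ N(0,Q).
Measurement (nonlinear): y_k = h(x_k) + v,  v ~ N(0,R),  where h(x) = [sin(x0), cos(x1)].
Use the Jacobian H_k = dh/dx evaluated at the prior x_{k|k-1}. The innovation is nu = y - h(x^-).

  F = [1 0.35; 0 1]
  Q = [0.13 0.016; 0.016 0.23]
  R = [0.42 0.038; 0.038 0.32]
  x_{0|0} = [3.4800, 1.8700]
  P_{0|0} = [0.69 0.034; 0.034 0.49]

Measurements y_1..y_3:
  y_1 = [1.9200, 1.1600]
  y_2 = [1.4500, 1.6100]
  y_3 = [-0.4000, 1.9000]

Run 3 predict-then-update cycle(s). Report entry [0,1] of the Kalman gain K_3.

step 1: x^-=[4.1345, 1.8700]  P^-=[0.9038 0.2215; 0.2215 0.7200]  H_jac=[-0.5463 0.0000; 0.0000 -0.9556]  S=[0.6897 0.1536; 0.1536 0.9774]  K=[-0.6918 -0.1078; -0.0193 -0.7009]  nu=[2.7576, 1.4548]  x^+=[2.0698, 0.7971]  P^+=[0.5394 0.0636; 0.0636 0.2355]
step 2: x^-=[2.3488, 0.7971]  P^-=[0.7428 0.1620; 0.1620 0.4655]  H_jac=[-0.7019 0.0000; 0.0000 -0.7154]  S=[0.7859 0.1194; 0.1194 0.5582]  K=[-0.6530 -0.0680; -0.0559 -0.5846]  nu=[0.7377, 0.9112]  x^+=[1.8051, 0.2232]  P^+=[0.3945 0.0651; 0.0651 0.2645]
step 3: x^-=[1.8832, 0.2232]  P^-=[0.6024 0.1737; 0.1737 0.4945]  H_jac=[-0.3074 0.0000; 0.0000 -0.2213]  S=[0.4769 0.0498; 0.0498 0.3442]  K=[-0.3824 -0.0563; -0.0799 -0.3064]  nu=[-1.3516, 0.9248]  x^+=[2.3479, 0.0479]  P^+=[0.5295 0.1471; 0.1471 0.4567]

K[0,1] = -0.0563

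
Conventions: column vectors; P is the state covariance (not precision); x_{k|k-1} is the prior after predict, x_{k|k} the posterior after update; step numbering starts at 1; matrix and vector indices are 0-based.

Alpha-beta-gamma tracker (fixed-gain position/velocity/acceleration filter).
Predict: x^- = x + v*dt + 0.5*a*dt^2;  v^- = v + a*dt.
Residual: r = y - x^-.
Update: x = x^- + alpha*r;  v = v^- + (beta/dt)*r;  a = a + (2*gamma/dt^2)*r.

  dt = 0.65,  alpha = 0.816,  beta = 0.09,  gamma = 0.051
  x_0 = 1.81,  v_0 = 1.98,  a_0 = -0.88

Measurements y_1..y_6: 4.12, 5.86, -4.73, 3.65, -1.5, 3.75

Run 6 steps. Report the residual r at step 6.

resid = 6.8594

step 1: x_pred=2.9111  r=1.2089  x^+=3.8976  v^+=1.5754  a^+=-0.5881
step 2: x_pred=4.7973  r=1.0627  x^+=5.6645  v^+=1.3402  a^+=-0.3316
step 3: x_pred=6.4656  r=-11.1956  x^+=-2.6700  v^+=-0.4255  a^+=-3.0344
step 4: x_pred=-3.5876  r=7.2376  x^+=2.3183  v^+=-1.3957  a^+=-1.2871
step 5: x_pred=1.1392  r=-2.6392  x^+=-1.0144  v^+=-2.5978  a^+=-1.9243
step 6: x_pred=-3.1094  r=6.8594  x^+=2.4879  v^+=-2.8988  a^+=-0.2683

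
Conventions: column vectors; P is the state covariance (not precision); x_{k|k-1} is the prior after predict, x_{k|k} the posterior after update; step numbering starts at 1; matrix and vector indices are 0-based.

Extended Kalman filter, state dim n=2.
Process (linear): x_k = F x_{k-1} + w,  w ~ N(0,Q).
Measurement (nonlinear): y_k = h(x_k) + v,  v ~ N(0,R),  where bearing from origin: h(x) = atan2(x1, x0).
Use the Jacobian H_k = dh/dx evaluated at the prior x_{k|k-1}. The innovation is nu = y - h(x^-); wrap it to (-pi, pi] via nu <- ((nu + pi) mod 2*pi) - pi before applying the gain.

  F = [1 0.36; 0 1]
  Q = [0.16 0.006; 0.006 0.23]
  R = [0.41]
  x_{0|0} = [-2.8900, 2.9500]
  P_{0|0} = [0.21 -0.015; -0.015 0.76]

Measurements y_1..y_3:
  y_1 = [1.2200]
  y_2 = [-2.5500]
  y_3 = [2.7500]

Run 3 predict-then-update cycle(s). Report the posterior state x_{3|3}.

x_post = [-1.3315, 1.9589]

step 1: x^-=[-1.8280, 2.9500]  P^-=[0.4577 0.2646; 0.2646 0.9900]  H_jac=[-0.2449 -0.1518]  S=[0.4799]  K=[-0.3173; -0.4481]  nu=[-0.9055]  x^+=[-1.5407, 3.3558]  P^+=[0.4094 0.1964; 0.1964 0.8936]
step 2: x^-=[-0.3326, 3.3558]  P^-=[0.8266 0.5241; 0.5241 1.1236]  H_jac=[-0.2951 -0.0292]  S=[0.4920]  K=[-0.5269; -0.3811]  nu=[2.0636]  x^+=[-1.4200, 2.5693]  P^+=[0.6900 0.4253; 0.4253 1.0522]
step 3: x^-=[-0.4951, 2.5693]  P^-=[1.2925 0.8100; 0.8100 1.2822]  H_jac=[-0.3753 -0.0723]  S=[0.6427]  K=[-0.8459; -0.6172]  nu=[0.9888]  x^+=[-1.3315, 1.9589]  P^+=[0.8327 0.4745; 0.4745 1.0373]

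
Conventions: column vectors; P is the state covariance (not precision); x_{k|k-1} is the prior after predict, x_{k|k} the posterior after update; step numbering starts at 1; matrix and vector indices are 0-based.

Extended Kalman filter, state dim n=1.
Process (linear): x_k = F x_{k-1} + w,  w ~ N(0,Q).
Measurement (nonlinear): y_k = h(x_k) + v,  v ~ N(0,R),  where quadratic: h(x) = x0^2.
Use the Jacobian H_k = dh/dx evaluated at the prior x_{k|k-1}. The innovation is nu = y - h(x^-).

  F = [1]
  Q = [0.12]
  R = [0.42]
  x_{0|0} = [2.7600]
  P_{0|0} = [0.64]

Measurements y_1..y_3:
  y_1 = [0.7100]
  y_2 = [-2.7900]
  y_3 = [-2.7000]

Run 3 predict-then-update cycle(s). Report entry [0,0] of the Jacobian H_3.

step 1: x^-=[2.7600]  P^-=[0.7600]  H_jac=[5.5200]  S=[23.5775]  K=[0.1779]  nu=[-6.9076]  x^+=[1.5309]  P^+=[0.0135]
step 2: x^-=[1.5309]  P^-=[0.1335]  H_jac=[3.0618]  S=[1.6719]  K=[0.2446]  nu=[-5.1337]  x^+=[0.2754]  P^+=[0.0335]
step 3: x^-=[0.2754]  P^-=[0.1535]  H_jac=[0.5509]  S=[0.4666]  K=[0.1813]  nu=[-2.7759]  x^+=[-0.2278]  P^+=[0.1382]

H_jac[0,0] = 0.5509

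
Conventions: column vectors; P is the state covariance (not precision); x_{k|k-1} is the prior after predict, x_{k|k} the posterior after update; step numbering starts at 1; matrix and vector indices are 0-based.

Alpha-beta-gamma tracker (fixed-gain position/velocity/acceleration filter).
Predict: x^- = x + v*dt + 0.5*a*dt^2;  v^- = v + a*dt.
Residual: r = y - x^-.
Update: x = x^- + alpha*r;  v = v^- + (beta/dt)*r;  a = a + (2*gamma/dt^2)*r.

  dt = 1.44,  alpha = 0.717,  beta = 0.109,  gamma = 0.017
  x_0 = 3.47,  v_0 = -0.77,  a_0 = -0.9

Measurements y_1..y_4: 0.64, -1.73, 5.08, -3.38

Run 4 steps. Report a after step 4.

step 1: x_pred=1.4281  r=-0.7881  x^+=0.8630  v^+=-2.1257  a^+=-0.9129
step 2: x_pred=-3.1444  r=1.4144  x^+=-2.1303  v^+=-3.3332  a^+=-0.8897
step 3: x_pred=-7.8526  r=12.9326  x^+=1.4201  v^+=-3.6355  a^+=-0.6777
step 4: x_pred=-4.5176  r=1.1376  x^+=-3.7019  v^+=-4.5252  a^+=-0.6590

a_post = -0.6590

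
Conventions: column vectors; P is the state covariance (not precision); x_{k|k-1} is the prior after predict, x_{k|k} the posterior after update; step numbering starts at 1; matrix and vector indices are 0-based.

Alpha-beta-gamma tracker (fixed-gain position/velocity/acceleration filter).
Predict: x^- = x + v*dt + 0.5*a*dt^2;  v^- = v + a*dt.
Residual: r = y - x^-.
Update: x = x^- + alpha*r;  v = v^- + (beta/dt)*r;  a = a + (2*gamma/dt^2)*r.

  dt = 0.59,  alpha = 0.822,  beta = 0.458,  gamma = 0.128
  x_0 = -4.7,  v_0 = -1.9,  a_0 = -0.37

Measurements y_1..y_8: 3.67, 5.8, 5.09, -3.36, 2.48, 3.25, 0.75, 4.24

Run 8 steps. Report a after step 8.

step 1: x_pred=-5.8854  r=9.5554  x^+=1.9691  v^+=5.2993  a^+=6.6572
step 2: x_pred=6.2544  r=-0.4544  x^+=5.8809  v^+=8.8743  a^+=6.3231
step 3: x_pred=12.2173  r=-7.1273  x^+=6.3587  v^+=7.0722  a^+=1.0815
step 4: x_pred=10.7195  r=-14.0795  x^+=-0.8538  v^+=-3.2192  a^+=-9.2728
step 5: x_pred=-4.3671  r=6.8471  x^+=1.2612  v^+=-3.3749  a^+=-4.2373
step 6: x_pred=-1.4675  r=4.7175  x^+=2.4103  v^+=-2.2129  a^+=-0.7680
step 7: x_pred=0.9710  r=-0.2210  x^+=0.7893  v^+=-2.8376  a^+=-0.9305
step 8: x_pred=-1.0468  r=5.2868  x^+=3.2990  v^+=0.7174  a^+=2.9575

a_post = 2.9575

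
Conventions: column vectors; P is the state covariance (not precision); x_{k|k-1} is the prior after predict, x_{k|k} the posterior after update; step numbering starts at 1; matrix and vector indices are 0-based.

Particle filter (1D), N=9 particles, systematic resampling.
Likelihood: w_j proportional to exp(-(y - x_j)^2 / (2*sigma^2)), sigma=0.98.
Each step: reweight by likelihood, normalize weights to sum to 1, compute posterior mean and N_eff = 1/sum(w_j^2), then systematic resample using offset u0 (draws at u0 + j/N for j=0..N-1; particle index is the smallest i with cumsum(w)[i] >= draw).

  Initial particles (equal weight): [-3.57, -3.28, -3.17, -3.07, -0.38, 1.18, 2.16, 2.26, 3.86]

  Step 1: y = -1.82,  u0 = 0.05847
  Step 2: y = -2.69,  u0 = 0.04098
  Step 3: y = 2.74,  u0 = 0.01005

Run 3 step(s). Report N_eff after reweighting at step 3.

step 1: w=[0.1186, 0.1925, 0.2261, 0.2589, 0.1984, 0.0054, 0.0002, 0.0001, 0.0000]  mean=-2.6344  Neff=4.7936  idx=[0, 1, 1, 2, 2, 3, 3, 4, 4]
step 2: w=[0.1097, 0.1370, 0.1370, 0.1456, 0.1456, 0.1523, 0.1523, 0.0102, 0.0102]  mean=-3.1566  Neff=7.2153  idx=[0, 1, 2, 2, 3, 4, 5, 5, 6]
step 3: w=[0.0086, 0.0554, 0.0554, 0.0554, 0.1097, 0.1097, 0.2019, 0.2019, 0.2019]  mean=-3.1311  Neff=6.4235  idx=[1, 3, 4, 5, 6, 6, 7, 7, 8]

N_eff = 6.4235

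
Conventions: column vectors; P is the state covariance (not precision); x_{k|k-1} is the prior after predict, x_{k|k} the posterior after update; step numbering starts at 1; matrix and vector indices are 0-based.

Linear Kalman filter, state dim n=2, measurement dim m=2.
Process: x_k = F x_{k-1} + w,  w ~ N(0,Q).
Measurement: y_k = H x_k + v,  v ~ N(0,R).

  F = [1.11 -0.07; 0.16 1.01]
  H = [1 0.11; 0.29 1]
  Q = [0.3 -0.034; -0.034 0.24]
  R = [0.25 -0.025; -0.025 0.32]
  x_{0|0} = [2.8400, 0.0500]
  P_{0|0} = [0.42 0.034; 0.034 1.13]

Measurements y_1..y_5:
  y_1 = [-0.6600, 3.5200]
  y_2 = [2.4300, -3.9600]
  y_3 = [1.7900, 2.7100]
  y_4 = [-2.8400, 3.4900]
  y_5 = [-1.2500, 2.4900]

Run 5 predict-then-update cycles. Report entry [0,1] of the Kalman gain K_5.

step 1: x^-=[3.1489, 0.5049]  P^-=[0.8177 -0.0016; -0.0016 1.4145]  S=[1.0845 0.3661; 0.3661 1.8023]  K=[0.7620 -0.0241; -0.1319 0.8113]  nu=[-3.8644, 2.1019]  x^+=[0.1536, 2.7199]  P^+=[0.2004 -0.0849; -0.0849 0.2875]
step 2: x^-=[-0.0199, 2.7717]  P^-=[0.5616 -0.1129; -0.1129 0.5110]  S=[0.7929 0.0775; 0.0775 0.8127]  K=[0.6930 -0.0047; -0.1303 0.6009]  nu=[2.1450, -6.7259]  x^+=[1.4982, -1.5493]  P^+=[0.1812 -0.0714; -0.0714 0.2162]
step 3: x^-=[1.7715, -1.3251]  P^-=[0.5354 -0.0963; -0.0963 0.4422]  S=[0.7696 0.0795; 0.0795 0.7513]  K=[0.6813 0.0064; -0.1202 0.5641]  nu=[0.1643, 3.5214]  x^+=[1.9058, 0.6414]  P^+=[0.1775 -0.0665; -0.0665 0.2028]
step 4: x^-=[2.0705, 0.9527]  P^-=[0.5300 -0.0906; -0.0906 0.4299]  S=[0.7653 0.0825; 0.0825 0.7419]  K=[0.6785 0.0096; -0.1166 0.5570]  nu=[-5.0153, 1.9368]  x^+=[-1.3138, 2.6165]  P^+=[0.1765 -0.0651; -0.0651 0.2000]
step 5: x^-=[-1.6415, 2.4325]  P^-=[0.5286 -0.0890; -0.0890 0.4275]  S=[0.7642 0.0835; 0.0835 0.7404]  K=[0.6778 0.0104; -0.1156 0.5556]  nu=[0.1239, 0.5336]  x^+=[-1.5519, 2.7146]  P^+=[0.1763 -0.0647; -0.0647 0.1995]

K[0,1] = 0.0104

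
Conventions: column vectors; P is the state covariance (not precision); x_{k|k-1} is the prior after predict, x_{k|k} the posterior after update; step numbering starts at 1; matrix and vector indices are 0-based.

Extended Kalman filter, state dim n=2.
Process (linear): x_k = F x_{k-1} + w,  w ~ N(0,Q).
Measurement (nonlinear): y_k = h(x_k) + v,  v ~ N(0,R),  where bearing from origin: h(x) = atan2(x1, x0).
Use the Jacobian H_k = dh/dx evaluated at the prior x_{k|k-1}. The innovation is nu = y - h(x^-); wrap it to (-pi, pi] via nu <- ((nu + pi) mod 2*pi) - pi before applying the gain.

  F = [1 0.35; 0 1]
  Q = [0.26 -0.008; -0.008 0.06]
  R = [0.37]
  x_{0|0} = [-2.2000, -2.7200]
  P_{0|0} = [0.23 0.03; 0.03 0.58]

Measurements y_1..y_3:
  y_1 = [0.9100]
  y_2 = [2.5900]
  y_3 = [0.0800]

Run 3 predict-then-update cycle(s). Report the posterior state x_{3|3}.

x_post = [-4.9939, -2.4980]

step 1: x^-=[-3.1520, -2.7200]  P^-=[0.5820 0.2250; 0.2250 0.6400]  H_jac=[0.1569 -0.1818]  S=[0.3927]  K=[0.1284; -0.2065]  nu=[-2.9436]  x^+=[-3.5300, -2.1122]  P^+=[0.5756 0.2354; 0.2354 0.6233]
step 2: x^-=[-4.2693, -2.1122]  P^-=[1.0767 0.4456; 0.4456 0.6833]  H_jac=[0.0931 -0.1882]  S=[0.3879]  K=[0.0423; -0.2245]  nu=[-1.0110]  x^+=[-4.3120, -1.8852]  P^+=[1.0760 0.4492; 0.4492 0.6637]
step 3: x^-=[-4.9718, -1.8852]  P^-=[1.7318 0.6735; 0.6735 0.7237]  H_jac=[0.0667 -0.1758]  S=[0.3843]  K=[-0.0077; -0.2143]  nu=[2.8592]  x^+=[-4.9939, -2.4980]  P^+=[1.7318 0.6729; 0.6729 0.7061]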